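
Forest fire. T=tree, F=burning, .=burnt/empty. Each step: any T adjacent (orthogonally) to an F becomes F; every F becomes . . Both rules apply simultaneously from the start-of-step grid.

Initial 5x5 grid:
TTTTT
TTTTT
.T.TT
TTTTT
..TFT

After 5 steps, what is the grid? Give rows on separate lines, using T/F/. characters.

Step 1: 3 trees catch fire, 1 burn out
  TTTTT
  TTTTT
  .T.TT
  TTTFT
  ..F.F
Step 2: 3 trees catch fire, 3 burn out
  TTTTT
  TTTTT
  .T.FT
  TTF.F
  .....
Step 3: 3 trees catch fire, 3 burn out
  TTTTT
  TTTFT
  .T..F
  TF...
  .....
Step 4: 5 trees catch fire, 3 burn out
  TTTFT
  TTF.F
  .F...
  F....
  .....
Step 5: 3 trees catch fire, 5 burn out
  TTF.F
  TF...
  .....
  .....
  .....

TTF.F
TF...
.....
.....
.....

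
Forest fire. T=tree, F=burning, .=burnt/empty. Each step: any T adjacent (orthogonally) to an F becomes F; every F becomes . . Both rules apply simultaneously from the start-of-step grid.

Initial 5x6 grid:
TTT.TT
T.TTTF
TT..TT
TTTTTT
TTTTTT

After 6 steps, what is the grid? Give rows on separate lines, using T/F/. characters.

Step 1: 3 trees catch fire, 1 burn out
  TTT.TF
  T.TTF.
  TT..TF
  TTTTTT
  TTTTTT
Step 2: 4 trees catch fire, 3 burn out
  TTT.F.
  T.TF..
  TT..F.
  TTTTTF
  TTTTTT
Step 3: 3 trees catch fire, 4 burn out
  TTT...
  T.F...
  TT....
  TTTTF.
  TTTTTF
Step 4: 3 trees catch fire, 3 burn out
  TTF...
  T.....
  TT....
  TTTF..
  TTTTF.
Step 5: 3 trees catch fire, 3 burn out
  TF....
  T.....
  TT....
  TTF...
  TTTF..
Step 6: 3 trees catch fire, 3 burn out
  F.....
  T.....
  TT....
  TF....
  TTF...

F.....
T.....
TT....
TF....
TTF...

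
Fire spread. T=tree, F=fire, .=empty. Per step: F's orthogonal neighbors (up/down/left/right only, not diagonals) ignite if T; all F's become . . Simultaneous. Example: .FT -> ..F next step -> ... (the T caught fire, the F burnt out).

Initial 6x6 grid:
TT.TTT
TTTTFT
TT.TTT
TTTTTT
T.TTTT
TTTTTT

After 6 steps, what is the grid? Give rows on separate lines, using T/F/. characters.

Step 1: 4 trees catch fire, 1 burn out
  TT.TFT
  TTTF.F
  TT.TFT
  TTTTTT
  T.TTTT
  TTTTTT
Step 2: 6 trees catch fire, 4 burn out
  TT.F.F
  TTF...
  TT.F.F
  TTTTFT
  T.TTTT
  TTTTTT
Step 3: 4 trees catch fire, 6 burn out
  TT....
  TF....
  TT....
  TTTF.F
  T.TTFT
  TTTTTT
Step 4: 7 trees catch fire, 4 burn out
  TF....
  F.....
  TF....
  TTF...
  T.TF.F
  TTTTFT
Step 5: 6 trees catch fire, 7 burn out
  F.....
  ......
  F.....
  TF....
  T.F...
  TTTF.F
Step 6: 2 trees catch fire, 6 burn out
  ......
  ......
  ......
  F.....
  T.....
  TTF...

......
......
......
F.....
T.....
TTF...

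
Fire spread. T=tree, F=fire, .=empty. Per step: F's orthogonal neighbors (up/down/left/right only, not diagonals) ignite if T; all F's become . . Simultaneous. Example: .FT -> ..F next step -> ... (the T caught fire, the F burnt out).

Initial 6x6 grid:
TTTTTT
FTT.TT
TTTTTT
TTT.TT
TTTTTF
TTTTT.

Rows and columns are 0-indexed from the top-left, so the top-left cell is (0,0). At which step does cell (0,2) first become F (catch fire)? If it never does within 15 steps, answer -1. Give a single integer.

Step 1: cell (0,2)='T' (+5 fires, +2 burnt)
Step 2: cell (0,2)='T' (+8 fires, +5 burnt)
Step 3: cell (0,2)='F' (+8 fires, +8 burnt)
  -> target ignites at step 3
Step 4: cell (0,2)='.' (+8 fires, +8 burnt)
Step 5: cell (0,2)='.' (+2 fires, +8 burnt)
Step 6: cell (0,2)='.' (+0 fires, +2 burnt)
  fire out at step 6

3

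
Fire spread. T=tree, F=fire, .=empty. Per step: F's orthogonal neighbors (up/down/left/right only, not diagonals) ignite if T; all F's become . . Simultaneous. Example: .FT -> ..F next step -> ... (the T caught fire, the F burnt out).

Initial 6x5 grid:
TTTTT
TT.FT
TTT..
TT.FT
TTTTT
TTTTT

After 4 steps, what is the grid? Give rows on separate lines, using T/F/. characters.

Step 1: 4 trees catch fire, 2 burn out
  TTTFT
  TT..F
  TTT..
  TT..F
  TTTFT
  TTTTT
Step 2: 5 trees catch fire, 4 burn out
  TTF.F
  TT...
  TTT..
  TT...
  TTF.F
  TTTFT
Step 3: 4 trees catch fire, 5 burn out
  TF...
  TT...
  TTT..
  TT...
  TF...
  TTF.F
Step 4: 5 trees catch fire, 4 burn out
  F....
  TF...
  TTT..
  TF...
  F....
  TF...

F....
TF...
TTT..
TF...
F....
TF...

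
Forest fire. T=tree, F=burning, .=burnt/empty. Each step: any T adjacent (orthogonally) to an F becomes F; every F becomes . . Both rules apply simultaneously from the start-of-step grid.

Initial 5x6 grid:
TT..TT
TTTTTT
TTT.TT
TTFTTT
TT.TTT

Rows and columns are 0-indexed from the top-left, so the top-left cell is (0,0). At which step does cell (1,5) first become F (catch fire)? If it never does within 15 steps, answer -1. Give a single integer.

Step 1: cell (1,5)='T' (+3 fires, +1 burnt)
Step 2: cell (1,5)='T' (+6 fires, +3 burnt)
Step 3: cell (1,5)='T' (+7 fires, +6 burnt)
Step 4: cell (1,5)='T' (+5 fires, +7 burnt)
Step 5: cell (1,5)='F' (+3 fires, +5 burnt)
  -> target ignites at step 5
Step 6: cell (1,5)='.' (+1 fires, +3 burnt)
Step 7: cell (1,5)='.' (+0 fires, +1 burnt)
  fire out at step 7

5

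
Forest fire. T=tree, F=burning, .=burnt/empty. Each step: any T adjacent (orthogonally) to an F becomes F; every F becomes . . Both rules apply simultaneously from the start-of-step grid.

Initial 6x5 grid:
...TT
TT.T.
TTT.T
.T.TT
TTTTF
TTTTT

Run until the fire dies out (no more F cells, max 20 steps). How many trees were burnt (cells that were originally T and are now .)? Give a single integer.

Answer: 18

Derivation:
Step 1: +3 fires, +1 burnt (F count now 3)
Step 2: +4 fires, +3 burnt (F count now 4)
Step 3: +2 fires, +4 burnt (F count now 2)
Step 4: +3 fires, +2 burnt (F count now 3)
Step 5: +2 fires, +3 burnt (F count now 2)
Step 6: +3 fires, +2 burnt (F count now 3)
Step 7: +1 fires, +3 burnt (F count now 1)
Step 8: +0 fires, +1 burnt (F count now 0)
Fire out after step 8
Initially T: 21, now '.': 27
Total burnt (originally-T cells now '.'): 18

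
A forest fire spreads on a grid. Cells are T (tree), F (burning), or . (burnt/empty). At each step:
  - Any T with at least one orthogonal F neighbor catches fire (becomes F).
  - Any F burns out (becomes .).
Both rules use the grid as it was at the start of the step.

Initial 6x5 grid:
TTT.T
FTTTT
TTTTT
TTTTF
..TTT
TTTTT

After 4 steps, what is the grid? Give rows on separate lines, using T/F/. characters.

Step 1: 6 trees catch fire, 2 burn out
  FTT.T
  .FTTT
  FTTTF
  TTTF.
  ..TTF
  TTTTT
Step 2: 9 trees catch fire, 6 burn out
  .FT.T
  ..FTF
  .FTF.
  FTF..
  ..TF.
  TTTTF
Step 3: 7 trees catch fire, 9 burn out
  ..F.F
  ...F.
  ..F..
  .F...
  ..F..
  TTTF.
Step 4: 1 trees catch fire, 7 burn out
  .....
  .....
  .....
  .....
  .....
  TTF..

.....
.....
.....
.....
.....
TTF..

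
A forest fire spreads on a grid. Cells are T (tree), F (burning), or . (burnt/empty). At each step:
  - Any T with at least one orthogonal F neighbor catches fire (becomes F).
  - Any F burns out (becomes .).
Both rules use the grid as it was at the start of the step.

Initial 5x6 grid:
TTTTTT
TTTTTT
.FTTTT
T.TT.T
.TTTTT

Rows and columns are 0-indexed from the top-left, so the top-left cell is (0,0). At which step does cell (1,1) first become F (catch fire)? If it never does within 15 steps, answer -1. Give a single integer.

Step 1: cell (1,1)='F' (+2 fires, +1 burnt)
  -> target ignites at step 1
Step 2: cell (1,1)='.' (+5 fires, +2 burnt)
Step 3: cell (1,1)='.' (+6 fires, +5 burnt)
Step 4: cell (1,1)='.' (+5 fires, +6 burnt)
Step 5: cell (1,1)='.' (+4 fires, +5 burnt)
Step 6: cell (1,1)='.' (+2 fires, +4 burnt)
Step 7: cell (1,1)='.' (+0 fires, +2 burnt)
  fire out at step 7

1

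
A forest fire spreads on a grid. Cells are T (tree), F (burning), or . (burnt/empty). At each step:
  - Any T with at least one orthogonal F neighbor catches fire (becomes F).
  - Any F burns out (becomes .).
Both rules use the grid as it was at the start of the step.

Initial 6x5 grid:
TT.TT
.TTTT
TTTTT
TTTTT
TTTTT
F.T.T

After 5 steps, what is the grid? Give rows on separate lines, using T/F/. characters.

Step 1: 1 trees catch fire, 1 burn out
  TT.TT
  .TTTT
  TTTTT
  TTTTT
  FTTTT
  ..T.T
Step 2: 2 trees catch fire, 1 burn out
  TT.TT
  .TTTT
  TTTTT
  FTTTT
  .FTTT
  ..T.T
Step 3: 3 trees catch fire, 2 burn out
  TT.TT
  .TTTT
  FTTTT
  .FTTT
  ..FTT
  ..T.T
Step 4: 4 trees catch fire, 3 burn out
  TT.TT
  .TTTT
  .FTTT
  ..FTT
  ...FT
  ..F.T
Step 5: 4 trees catch fire, 4 burn out
  TT.TT
  .FTTT
  ..FTT
  ...FT
  ....F
  ....T

TT.TT
.FTTT
..FTT
...FT
....F
....T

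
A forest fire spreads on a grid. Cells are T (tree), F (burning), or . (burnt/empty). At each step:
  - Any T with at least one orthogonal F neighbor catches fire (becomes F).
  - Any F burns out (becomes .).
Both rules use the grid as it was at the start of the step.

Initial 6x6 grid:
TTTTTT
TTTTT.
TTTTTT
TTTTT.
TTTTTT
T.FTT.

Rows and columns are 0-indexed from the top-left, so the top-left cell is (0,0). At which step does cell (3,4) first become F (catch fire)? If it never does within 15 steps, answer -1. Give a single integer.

Step 1: cell (3,4)='T' (+2 fires, +1 burnt)
Step 2: cell (3,4)='T' (+4 fires, +2 burnt)
Step 3: cell (3,4)='T' (+5 fires, +4 burnt)
Step 4: cell (3,4)='F' (+7 fires, +5 burnt)
  -> target ignites at step 4
Step 5: cell (3,4)='.' (+5 fires, +7 burnt)
Step 6: cell (3,4)='.' (+5 fires, +5 burnt)
Step 7: cell (3,4)='.' (+2 fires, +5 burnt)
Step 8: cell (3,4)='.' (+1 fires, +2 burnt)
Step 9: cell (3,4)='.' (+0 fires, +1 burnt)
  fire out at step 9

4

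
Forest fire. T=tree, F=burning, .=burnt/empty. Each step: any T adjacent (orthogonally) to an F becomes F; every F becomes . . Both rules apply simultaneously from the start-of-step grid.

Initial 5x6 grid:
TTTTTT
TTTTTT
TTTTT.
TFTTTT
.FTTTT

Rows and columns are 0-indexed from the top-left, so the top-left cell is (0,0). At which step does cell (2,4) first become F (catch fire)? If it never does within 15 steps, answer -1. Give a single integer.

Step 1: cell (2,4)='T' (+4 fires, +2 burnt)
Step 2: cell (2,4)='T' (+5 fires, +4 burnt)
Step 3: cell (2,4)='T' (+6 fires, +5 burnt)
Step 4: cell (2,4)='F' (+6 fires, +6 burnt)
  -> target ignites at step 4
Step 5: cell (2,4)='.' (+2 fires, +6 burnt)
Step 6: cell (2,4)='.' (+2 fires, +2 burnt)
Step 7: cell (2,4)='.' (+1 fires, +2 burnt)
Step 8: cell (2,4)='.' (+0 fires, +1 burnt)
  fire out at step 8

4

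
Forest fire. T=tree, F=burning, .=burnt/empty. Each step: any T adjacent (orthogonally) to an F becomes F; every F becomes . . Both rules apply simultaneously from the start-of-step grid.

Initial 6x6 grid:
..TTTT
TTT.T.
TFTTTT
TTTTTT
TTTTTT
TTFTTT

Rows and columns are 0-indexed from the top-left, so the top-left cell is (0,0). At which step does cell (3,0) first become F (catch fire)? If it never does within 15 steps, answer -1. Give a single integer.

Step 1: cell (3,0)='T' (+7 fires, +2 burnt)
Step 2: cell (3,0)='F' (+9 fires, +7 burnt)
  -> target ignites at step 2
Step 3: cell (3,0)='.' (+6 fires, +9 burnt)
Step 4: cell (3,0)='.' (+5 fires, +6 burnt)
Step 5: cell (3,0)='.' (+2 fires, +5 burnt)
Step 6: cell (3,0)='.' (+1 fires, +2 burnt)
Step 7: cell (3,0)='.' (+0 fires, +1 burnt)
  fire out at step 7

2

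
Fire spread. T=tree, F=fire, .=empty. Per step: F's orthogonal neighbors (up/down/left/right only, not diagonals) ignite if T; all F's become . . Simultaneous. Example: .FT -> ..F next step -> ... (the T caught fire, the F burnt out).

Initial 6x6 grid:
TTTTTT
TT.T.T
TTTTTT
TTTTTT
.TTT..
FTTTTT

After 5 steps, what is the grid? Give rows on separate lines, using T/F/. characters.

Step 1: 1 trees catch fire, 1 burn out
  TTTTTT
  TT.T.T
  TTTTTT
  TTTTTT
  .TTT..
  .FTTTT
Step 2: 2 trees catch fire, 1 burn out
  TTTTTT
  TT.T.T
  TTTTTT
  TTTTTT
  .FTT..
  ..FTTT
Step 3: 3 trees catch fire, 2 burn out
  TTTTTT
  TT.T.T
  TTTTTT
  TFTTTT
  ..FT..
  ...FTT
Step 4: 5 trees catch fire, 3 burn out
  TTTTTT
  TT.T.T
  TFTTTT
  F.FTTT
  ...F..
  ....FT
Step 5: 5 trees catch fire, 5 burn out
  TTTTTT
  TF.T.T
  F.FTTT
  ...FTT
  ......
  .....F

TTTTTT
TF.T.T
F.FTTT
...FTT
......
.....F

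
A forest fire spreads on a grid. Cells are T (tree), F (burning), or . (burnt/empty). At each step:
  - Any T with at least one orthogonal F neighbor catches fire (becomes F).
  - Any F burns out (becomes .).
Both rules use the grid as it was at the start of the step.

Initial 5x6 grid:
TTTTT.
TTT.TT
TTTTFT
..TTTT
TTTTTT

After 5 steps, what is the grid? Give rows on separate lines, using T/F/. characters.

Step 1: 4 trees catch fire, 1 burn out
  TTTTT.
  TTT.FT
  TTTF.F
  ..TTFT
  TTTTTT
Step 2: 6 trees catch fire, 4 burn out
  TTTTF.
  TTT..F
  TTF...
  ..TF.F
  TTTTFT
Step 3: 6 trees catch fire, 6 burn out
  TTTF..
  TTF...
  TF....
  ..F...
  TTTF.F
Step 4: 4 trees catch fire, 6 burn out
  TTF...
  TF....
  F.....
  ......
  TTF...
Step 5: 3 trees catch fire, 4 burn out
  TF....
  F.....
  ......
  ......
  TF....

TF....
F.....
......
......
TF....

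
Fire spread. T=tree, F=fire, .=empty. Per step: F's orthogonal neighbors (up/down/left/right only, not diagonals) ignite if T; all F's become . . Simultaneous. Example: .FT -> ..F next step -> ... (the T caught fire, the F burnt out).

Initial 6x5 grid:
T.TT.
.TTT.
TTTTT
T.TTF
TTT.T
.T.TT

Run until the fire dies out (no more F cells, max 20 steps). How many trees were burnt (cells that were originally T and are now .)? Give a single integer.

Step 1: +3 fires, +1 burnt (F count now 3)
Step 2: +3 fires, +3 burnt (F count now 3)
Step 3: +4 fires, +3 burnt (F count now 4)
Step 4: +4 fires, +4 burnt (F count now 4)
Step 5: +5 fires, +4 burnt (F count now 5)
Step 6: +1 fires, +5 burnt (F count now 1)
Step 7: +0 fires, +1 burnt (F count now 0)
Fire out after step 7
Initially T: 21, now '.': 29
Total burnt (originally-T cells now '.'): 20

Answer: 20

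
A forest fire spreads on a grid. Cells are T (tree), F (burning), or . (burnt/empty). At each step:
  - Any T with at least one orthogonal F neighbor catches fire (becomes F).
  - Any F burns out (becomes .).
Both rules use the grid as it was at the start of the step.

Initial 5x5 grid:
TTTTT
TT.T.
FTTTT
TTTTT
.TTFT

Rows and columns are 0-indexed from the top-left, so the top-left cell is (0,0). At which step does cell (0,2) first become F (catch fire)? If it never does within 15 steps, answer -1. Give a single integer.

Step 1: cell (0,2)='T' (+6 fires, +2 burnt)
Step 2: cell (0,2)='T' (+8 fires, +6 burnt)
Step 3: cell (0,2)='T' (+3 fires, +8 burnt)
Step 4: cell (0,2)='F' (+2 fires, +3 burnt)
  -> target ignites at step 4
Step 5: cell (0,2)='.' (+1 fires, +2 burnt)
Step 6: cell (0,2)='.' (+0 fires, +1 burnt)
  fire out at step 6

4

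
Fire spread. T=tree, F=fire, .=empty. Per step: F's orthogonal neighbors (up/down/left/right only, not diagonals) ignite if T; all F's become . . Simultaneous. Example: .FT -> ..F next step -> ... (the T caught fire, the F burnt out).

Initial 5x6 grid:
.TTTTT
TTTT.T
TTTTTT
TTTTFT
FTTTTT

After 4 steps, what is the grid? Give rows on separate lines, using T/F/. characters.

Step 1: 6 trees catch fire, 2 burn out
  .TTTTT
  TTTT.T
  TTTTFT
  FTTF.F
  .FTTFT
Step 2: 8 trees catch fire, 6 burn out
  .TTTTT
  TTTT.T
  FTTF.F
  .FF...
  ..FF.F
Step 3: 5 trees catch fire, 8 burn out
  .TTTTT
  FTTF.F
  .FF...
  ......
  ......
Step 4: 4 trees catch fire, 5 burn out
  .TTFTF
  .FF...
  ......
  ......
  ......

.TTFTF
.FF...
......
......
......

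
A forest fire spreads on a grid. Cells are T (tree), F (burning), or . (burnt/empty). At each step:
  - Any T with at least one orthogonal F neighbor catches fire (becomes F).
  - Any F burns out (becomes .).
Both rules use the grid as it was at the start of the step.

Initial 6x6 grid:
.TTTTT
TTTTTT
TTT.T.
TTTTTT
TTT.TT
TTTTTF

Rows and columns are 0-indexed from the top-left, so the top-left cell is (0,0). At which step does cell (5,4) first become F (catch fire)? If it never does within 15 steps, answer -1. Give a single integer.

Step 1: cell (5,4)='F' (+2 fires, +1 burnt)
  -> target ignites at step 1
Step 2: cell (5,4)='.' (+3 fires, +2 burnt)
Step 3: cell (5,4)='.' (+2 fires, +3 burnt)
Step 4: cell (5,4)='.' (+4 fires, +2 burnt)
Step 5: cell (5,4)='.' (+4 fires, +4 burnt)
Step 6: cell (5,4)='.' (+6 fires, +4 burnt)
Step 7: cell (5,4)='.' (+5 fires, +6 burnt)
Step 8: cell (5,4)='.' (+3 fires, +5 burnt)
Step 9: cell (5,4)='.' (+2 fires, +3 burnt)
Step 10: cell (5,4)='.' (+0 fires, +2 burnt)
  fire out at step 10

1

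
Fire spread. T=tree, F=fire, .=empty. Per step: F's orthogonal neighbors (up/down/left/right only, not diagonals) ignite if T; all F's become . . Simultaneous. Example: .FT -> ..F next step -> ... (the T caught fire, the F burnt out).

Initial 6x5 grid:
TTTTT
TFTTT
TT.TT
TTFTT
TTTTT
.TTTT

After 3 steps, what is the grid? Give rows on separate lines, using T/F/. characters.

Step 1: 7 trees catch fire, 2 burn out
  TFTTT
  F.FTT
  TF.TT
  TF.FT
  TTFTT
  .TTTT
Step 2: 10 trees catch fire, 7 burn out
  F.FTT
  ...FT
  F..FT
  F...F
  TF.FT
  .TFTT
Step 3: 7 trees catch fire, 10 burn out
  ...FT
  ....F
  ....F
  .....
  F...F
  .F.FT

...FT
....F
....F
.....
F...F
.F.FT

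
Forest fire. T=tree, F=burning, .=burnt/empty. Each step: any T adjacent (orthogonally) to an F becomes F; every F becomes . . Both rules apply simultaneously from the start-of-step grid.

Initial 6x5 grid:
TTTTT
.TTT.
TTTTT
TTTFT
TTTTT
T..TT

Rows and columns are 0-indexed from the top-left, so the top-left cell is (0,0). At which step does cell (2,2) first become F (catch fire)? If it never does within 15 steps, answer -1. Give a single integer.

Step 1: cell (2,2)='T' (+4 fires, +1 burnt)
Step 2: cell (2,2)='F' (+7 fires, +4 burnt)
  -> target ignites at step 2
Step 3: cell (2,2)='.' (+6 fires, +7 burnt)
Step 4: cell (2,2)='.' (+5 fires, +6 burnt)
Step 5: cell (2,2)='.' (+2 fires, +5 burnt)
Step 6: cell (2,2)='.' (+1 fires, +2 burnt)
Step 7: cell (2,2)='.' (+0 fires, +1 burnt)
  fire out at step 7

2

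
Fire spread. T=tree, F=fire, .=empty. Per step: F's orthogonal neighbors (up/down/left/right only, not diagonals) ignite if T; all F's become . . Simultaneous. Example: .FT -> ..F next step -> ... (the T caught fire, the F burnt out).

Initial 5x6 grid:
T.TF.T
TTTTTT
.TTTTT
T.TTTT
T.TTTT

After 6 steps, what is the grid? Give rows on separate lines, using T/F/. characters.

Step 1: 2 trees catch fire, 1 burn out
  T.F..T
  TTTFTT
  .TTTTT
  T.TTTT
  T.TTTT
Step 2: 3 trees catch fire, 2 burn out
  T....T
  TTF.FT
  .TTFTT
  T.TTTT
  T.TTTT
Step 3: 5 trees catch fire, 3 burn out
  T....T
  TF...F
  .TF.FT
  T.TFTT
  T.TTTT
Step 4: 7 trees catch fire, 5 burn out
  T....F
  F.....
  .F...F
  T.F.FT
  T.TFTT
Step 5: 4 trees catch fire, 7 burn out
  F.....
  ......
  ......
  T....F
  T.F.FT
Step 6: 1 trees catch fire, 4 burn out
  ......
  ......
  ......
  T.....
  T....F

......
......
......
T.....
T....F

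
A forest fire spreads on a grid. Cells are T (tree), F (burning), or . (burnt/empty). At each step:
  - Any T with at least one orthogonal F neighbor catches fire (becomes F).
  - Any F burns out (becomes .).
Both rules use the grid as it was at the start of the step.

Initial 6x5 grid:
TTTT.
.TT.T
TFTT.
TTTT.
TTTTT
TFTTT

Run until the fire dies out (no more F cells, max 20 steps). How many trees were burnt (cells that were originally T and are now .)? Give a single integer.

Answer: 22

Derivation:
Step 1: +7 fires, +2 burnt (F count now 7)
Step 2: +8 fires, +7 burnt (F count now 8)
Step 3: +5 fires, +8 burnt (F count now 5)
Step 4: +2 fires, +5 burnt (F count now 2)
Step 5: +0 fires, +2 burnt (F count now 0)
Fire out after step 5
Initially T: 23, now '.': 29
Total burnt (originally-T cells now '.'): 22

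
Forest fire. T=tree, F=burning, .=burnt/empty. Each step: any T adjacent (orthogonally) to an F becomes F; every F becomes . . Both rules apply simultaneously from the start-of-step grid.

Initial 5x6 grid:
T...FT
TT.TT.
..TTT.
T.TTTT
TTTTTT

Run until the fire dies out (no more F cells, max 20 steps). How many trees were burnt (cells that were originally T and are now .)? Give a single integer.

Answer: 17

Derivation:
Step 1: +2 fires, +1 burnt (F count now 2)
Step 2: +2 fires, +2 burnt (F count now 2)
Step 3: +2 fires, +2 burnt (F count now 2)
Step 4: +4 fires, +2 burnt (F count now 4)
Step 5: +3 fires, +4 burnt (F count now 3)
Step 6: +1 fires, +3 burnt (F count now 1)
Step 7: +1 fires, +1 burnt (F count now 1)
Step 8: +1 fires, +1 burnt (F count now 1)
Step 9: +1 fires, +1 burnt (F count now 1)
Step 10: +0 fires, +1 burnt (F count now 0)
Fire out after step 10
Initially T: 20, now '.': 27
Total burnt (originally-T cells now '.'): 17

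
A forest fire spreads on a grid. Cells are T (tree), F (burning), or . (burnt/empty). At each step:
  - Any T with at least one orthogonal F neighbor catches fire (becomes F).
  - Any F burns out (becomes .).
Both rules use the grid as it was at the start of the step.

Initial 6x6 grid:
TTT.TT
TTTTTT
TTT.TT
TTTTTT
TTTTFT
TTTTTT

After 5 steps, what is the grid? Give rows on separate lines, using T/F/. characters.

Step 1: 4 trees catch fire, 1 burn out
  TTT.TT
  TTTTTT
  TTT.TT
  TTTTFT
  TTTF.F
  TTTTFT
Step 2: 6 trees catch fire, 4 burn out
  TTT.TT
  TTTTTT
  TTT.FT
  TTTF.F
  TTF...
  TTTF.F
Step 3: 5 trees catch fire, 6 burn out
  TTT.TT
  TTTTFT
  TTT..F
  TTF...
  TF....
  TTF...
Step 4: 7 trees catch fire, 5 burn out
  TTT.FT
  TTTF.F
  TTF...
  TF....
  F.....
  TF....
Step 5: 5 trees catch fire, 7 burn out
  TTT..F
  TTF...
  TF....
  F.....
  ......
  F.....

TTT..F
TTF...
TF....
F.....
......
F.....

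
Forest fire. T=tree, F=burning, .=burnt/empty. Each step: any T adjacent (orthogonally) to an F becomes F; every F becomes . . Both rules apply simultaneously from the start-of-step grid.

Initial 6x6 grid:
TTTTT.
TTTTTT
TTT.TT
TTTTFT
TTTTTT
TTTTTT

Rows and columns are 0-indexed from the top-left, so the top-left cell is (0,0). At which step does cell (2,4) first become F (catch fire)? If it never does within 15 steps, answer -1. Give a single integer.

Step 1: cell (2,4)='F' (+4 fires, +1 burnt)
  -> target ignites at step 1
Step 2: cell (2,4)='.' (+6 fires, +4 burnt)
Step 3: cell (2,4)='.' (+8 fires, +6 burnt)
Step 4: cell (2,4)='.' (+6 fires, +8 burnt)
Step 5: cell (2,4)='.' (+5 fires, +6 burnt)
Step 6: cell (2,4)='.' (+3 fires, +5 burnt)
Step 7: cell (2,4)='.' (+1 fires, +3 burnt)
Step 8: cell (2,4)='.' (+0 fires, +1 burnt)
  fire out at step 8

1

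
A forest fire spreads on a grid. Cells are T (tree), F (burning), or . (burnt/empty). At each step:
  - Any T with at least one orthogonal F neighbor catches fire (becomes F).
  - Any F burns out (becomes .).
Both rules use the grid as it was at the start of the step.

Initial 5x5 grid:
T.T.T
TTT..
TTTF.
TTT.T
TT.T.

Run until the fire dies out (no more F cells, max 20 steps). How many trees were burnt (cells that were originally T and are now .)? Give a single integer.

Step 1: +1 fires, +1 burnt (F count now 1)
Step 2: +3 fires, +1 burnt (F count now 3)
Step 3: +4 fires, +3 burnt (F count now 4)
Step 4: +3 fires, +4 burnt (F count now 3)
Step 5: +2 fires, +3 burnt (F count now 2)
Step 6: +0 fires, +2 burnt (F count now 0)
Fire out after step 6
Initially T: 16, now '.': 22
Total burnt (originally-T cells now '.'): 13

Answer: 13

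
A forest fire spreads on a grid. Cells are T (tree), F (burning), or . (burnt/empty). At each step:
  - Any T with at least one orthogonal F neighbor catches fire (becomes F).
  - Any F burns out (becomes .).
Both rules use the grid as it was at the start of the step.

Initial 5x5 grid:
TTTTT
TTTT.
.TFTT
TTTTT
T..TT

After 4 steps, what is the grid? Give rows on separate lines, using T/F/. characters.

Step 1: 4 trees catch fire, 1 burn out
  TTTTT
  TTFT.
  .F.FT
  TTFTT
  T..TT
Step 2: 6 trees catch fire, 4 burn out
  TTFTT
  TF.F.
  ....F
  TF.FT
  T..TT
Step 3: 6 trees catch fire, 6 burn out
  TF.FT
  F....
  .....
  F...F
  T..FT
Step 4: 4 trees catch fire, 6 burn out
  F...F
  .....
  .....
  .....
  F...F

F...F
.....
.....
.....
F...F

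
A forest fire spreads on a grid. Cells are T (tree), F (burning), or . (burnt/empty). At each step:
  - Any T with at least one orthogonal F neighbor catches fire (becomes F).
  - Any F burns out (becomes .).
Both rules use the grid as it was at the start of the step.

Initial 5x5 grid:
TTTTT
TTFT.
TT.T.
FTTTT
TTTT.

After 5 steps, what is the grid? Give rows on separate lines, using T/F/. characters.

Step 1: 6 trees catch fire, 2 burn out
  TTFTT
  TF.F.
  FT.T.
  .FTTT
  FTTT.
Step 2: 7 trees catch fire, 6 burn out
  TF.FT
  F....
  .F.F.
  ..FTT
  .FTT.
Step 3: 4 trees catch fire, 7 burn out
  F...F
  .....
  .....
  ...FT
  ..FT.
Step 4: 2 trees catch fire, 4 burn out
  .....
  .....
  .....
  ....F
  ...F.
Step 5: 0 trees catch fire, 2 burn out
  .....
  .....
  .....
  .....
  .....

.....
.....
.....
.....
.....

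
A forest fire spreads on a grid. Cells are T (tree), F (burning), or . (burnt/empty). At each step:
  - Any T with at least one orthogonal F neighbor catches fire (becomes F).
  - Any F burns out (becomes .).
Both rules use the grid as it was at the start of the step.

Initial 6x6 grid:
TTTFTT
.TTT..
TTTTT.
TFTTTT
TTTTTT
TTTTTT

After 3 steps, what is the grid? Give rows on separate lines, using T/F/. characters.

Step 1: 7 trees catch fire, 2 burn out
  TTF.FT
  .TTF..
  TFTTT.
  F.FTTT
  TFTTTT
  TTTTTT
Step 2: 11 trees catch fire, 7 burn out
  TF...F
  .FF...
  F.FFT.
  ...FTT
  F.FTTT
  TFTTTT
Step 3: 6 trees catch fire, 11 burn out
  F.....
  ......
  ....F.
  ....FT
  ...FTT
  F.FTTT

F.....
......
....F.
....FT
...FTT
F.FTTT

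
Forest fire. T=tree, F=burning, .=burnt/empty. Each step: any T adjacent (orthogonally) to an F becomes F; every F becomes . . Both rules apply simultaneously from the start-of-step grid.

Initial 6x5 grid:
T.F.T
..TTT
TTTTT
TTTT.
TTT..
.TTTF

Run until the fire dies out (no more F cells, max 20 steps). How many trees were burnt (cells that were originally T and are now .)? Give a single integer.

Step 1: +2 fires, +2 burnt (F count now 2)
Step 2: +3 fires, +2 burnt (F count now 3)
Step 3: +6 fires, +3 burnt (F count now 6)
Step 4: +6 fires, +6 burnt (F count now 6)
Step 5: +2 fires, +6 burnt (F count now 2)
Step 6: +0 fires, +2 burnt (F count now 0)
Fire out after step 6
Initially T: 20, now '.': 29
Total burnt (originally-T cells now '.'): 19

Answer: 19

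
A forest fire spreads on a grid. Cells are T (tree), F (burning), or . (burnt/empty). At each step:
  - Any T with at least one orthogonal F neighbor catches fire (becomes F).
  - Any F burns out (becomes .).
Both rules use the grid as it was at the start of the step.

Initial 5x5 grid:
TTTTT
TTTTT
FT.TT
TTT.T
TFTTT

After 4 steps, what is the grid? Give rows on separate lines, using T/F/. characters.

Step 1: 6 trees catch fire, 2 burn out
  TTTTT
  FTTTT
  .F.TT
  FFT.T
  F.FTT
Step 2: 4 trees catch fire, 6 burn out
  FTTTT
  .FTTT
  ...TT
  ..F.T
  ...FT
Step 3: 3 trees catch fire, 4 burn out
  .FTTT
  ..FTT
  ...TT
  ....T
  ....F
Step 4: 3 trees catch fire, 3 burn out
  ..FTT
  ...FT
  ...TT
  ....F
  .....

..FTT
...FT
...TT
....F
.....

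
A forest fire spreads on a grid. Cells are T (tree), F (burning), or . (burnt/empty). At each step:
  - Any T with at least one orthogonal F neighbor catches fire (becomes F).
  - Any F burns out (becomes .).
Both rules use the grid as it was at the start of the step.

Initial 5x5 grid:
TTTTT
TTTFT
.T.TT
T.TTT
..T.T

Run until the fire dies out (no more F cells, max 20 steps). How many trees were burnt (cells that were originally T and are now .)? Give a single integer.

Step 1: +4 fires, +1 burnt (F count now 4)
Step 2: +5 fires, +4 burnt (F count now 5)
Step 3: +5 fires, +5 burnt (F count now 5)
Step 4: +3 fires, +5 burnt (F count now 3)
Step 5: +0 fires, +3 burnt (F count now 0)
Fire out after step 5
Initially T: 18, now '.': 24
Total burnt (originally-T cells now '.'): 17

Answer: 17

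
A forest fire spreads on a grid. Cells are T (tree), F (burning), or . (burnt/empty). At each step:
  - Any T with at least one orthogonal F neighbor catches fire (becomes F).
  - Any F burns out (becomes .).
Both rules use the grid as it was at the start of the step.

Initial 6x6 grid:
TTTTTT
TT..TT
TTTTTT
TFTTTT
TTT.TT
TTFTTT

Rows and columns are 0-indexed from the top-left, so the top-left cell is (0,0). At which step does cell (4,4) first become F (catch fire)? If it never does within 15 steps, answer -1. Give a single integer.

Step 1: cell (4,4)='T' (+7 fires, +2 burnt)
Step 2: cell (4,4)='T' (+7 fires, +7 burnt)
Step 3: cell (4,4)='F' (+6 fires, +7 burnt)
  -> target ignites at step 3
Step 4: cell (4,4)='.' (+5 fires, +6 burnt)
Step 5: cell (4,4)='.' (+3 fires, +5 burnt)
Step 6: cell (4,4)='.' (+2 fires, +3 burnt)
Step 7: cell (4,4)='.' (+1 fires, +2 burnt)
Step 8: cell (4,4)='.' (+0 fires, +1 burnt)
  fire out at step 8

3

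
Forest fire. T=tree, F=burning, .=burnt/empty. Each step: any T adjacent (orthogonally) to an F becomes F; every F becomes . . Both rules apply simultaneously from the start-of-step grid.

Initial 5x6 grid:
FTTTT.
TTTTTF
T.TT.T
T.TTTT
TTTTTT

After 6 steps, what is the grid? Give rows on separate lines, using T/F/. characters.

Step 1: 4 trees catch fire, 2 burn out
  .FTTT.
  FTTTF.
  T.TT.F
  T.TTTT
  TTTTTT
Step 2: 6 trees catch fire, 4 burn out
  ..FTF.
  .FTF..
  F.TT..
  T.TTTF
  TTTTTT
Step 3: 6 trees catch fire, 6 burn out
  ...F..
  ..F...
  ..TF..
  F.TTF.
  TTTTTF
Step 4: 4 trees catch fire, 6 burn out
  ......
  ......
  ..F...
  ..TF..
  FTTTF.
Step 5: 3 trees catch fire, 4 burn out
  ......
  ......
  ......
  ..F...
  .FTF..
Step 6: 1 trees catch fire, 3 burn out
  ......
  ......
  ......
  ......
  ..F...

......
......
......
......
..F...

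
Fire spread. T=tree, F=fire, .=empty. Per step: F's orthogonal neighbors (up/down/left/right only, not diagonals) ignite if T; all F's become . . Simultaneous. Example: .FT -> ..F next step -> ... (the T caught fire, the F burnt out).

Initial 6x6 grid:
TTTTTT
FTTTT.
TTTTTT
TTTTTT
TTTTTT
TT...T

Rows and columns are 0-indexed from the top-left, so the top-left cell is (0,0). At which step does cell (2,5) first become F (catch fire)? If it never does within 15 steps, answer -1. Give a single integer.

Step 1: cell (2,5)='T' (+3 fires, +1 burnt)
Step 2: cell (2,5)='T' (+4 fires, +3 burnt)
Step 3: cell (2,5)='T' (+5 fires, +4 burnt)
Step 4: cell (2,5)='T' (+6 fires, +5 burnt)
Step 5: cell (2,5)='T' (+5 fires, +6 burnt)
Step 6: cell (2,5)='F' (+4 fires, +5 burnt)
  -> target ignites at step 6
Step 7: cell (2,5)='.' (+2 fires, +4 burnt)
Step 8: cell (2,5)='.' (+1 fires, +2 burnt)
Step 9: cell (2,5)='.' (+1 fires, +1 burnt)
Step 10: cell (2,5)='.' (+0 fires, +1 burnt)
  fire out at step 10

6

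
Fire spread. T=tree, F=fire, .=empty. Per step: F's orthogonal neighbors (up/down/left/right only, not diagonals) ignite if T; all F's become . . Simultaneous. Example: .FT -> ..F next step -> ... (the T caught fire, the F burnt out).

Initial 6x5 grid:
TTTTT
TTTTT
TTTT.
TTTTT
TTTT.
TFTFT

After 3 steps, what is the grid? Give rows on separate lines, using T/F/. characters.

Step 1: 5 trees catch fire, 2 burn out
  TTTTT
  TTTTT
  TTTT.
  TTTTT
  TFTF.
  F.F.F
Step 2: 4 trees catch fire, 5 burn out
  TTTTT
  TTTTT
  TTTT.
  TFTFT
  F.F..
  .....
Step 3: 5 trees catch fire, 4 burn out
  TTTTT
  TTTTT
  TFTF.
  F.F.F
  .....
  .....

TTTTT
TTTTT
TFTF.
F.F.F
.....
.....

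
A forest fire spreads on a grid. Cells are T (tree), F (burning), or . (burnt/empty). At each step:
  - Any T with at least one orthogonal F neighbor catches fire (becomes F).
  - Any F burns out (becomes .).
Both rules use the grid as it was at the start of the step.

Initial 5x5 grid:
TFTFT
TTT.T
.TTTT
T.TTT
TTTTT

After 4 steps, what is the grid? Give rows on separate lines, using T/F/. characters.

Step 1: 4 trees catch fire, 2 burn out
  F.F.F
  TFT.T
  .TTTT
  T.TTT
  TTTTT
Step 2: 4 trees catch fire, 4 burn out
  .....
  F.F.F
  .FTTT
  T.TTT
  TTTTT
Step 3: 2 trees catch fire, 4 burn out
  .....
  .....
  ..FTF
  T.TTT
  TTTTT
Step 4: 3 trees catch fire, 2 burn out
  .....
  .....
  ...F.
  T.FTF
  TTTTT

.....
.....
...F.
T.FTF
TTTTT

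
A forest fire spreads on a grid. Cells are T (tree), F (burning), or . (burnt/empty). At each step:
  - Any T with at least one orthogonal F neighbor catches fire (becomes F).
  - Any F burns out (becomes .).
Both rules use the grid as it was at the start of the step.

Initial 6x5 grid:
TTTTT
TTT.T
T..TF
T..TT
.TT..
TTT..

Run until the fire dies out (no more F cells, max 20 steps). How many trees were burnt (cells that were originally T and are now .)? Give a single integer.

Answer: 14

Derivation:
Step 1: +3 fires, +1 burnt (F count now 3)
Step 2: +2 fires, +3 burnt (F count now 2)
Step 3: +1 fires, +2 burnt (F count now 1)
Step 4: +1 fires, +1 burnt (F count now 1)
Step 5: +2 fires, +1 burnt (F count now 2)
Step 6: +2 fires, +2 burnt (F count now 2)
Step 7: +1 fires, +2 burnt (F count now 1)
Step 8: +1 fires, +1 burnt (F count now 1)
Step 9: +1 fires, +1 burnt (F count now 1)
Step 10: +0 fires, +1 burnt (F count now 0)
Fire out after step 10
Initially T: 19, now '.': 25
Total burnt (originally-T cells now '.'): 14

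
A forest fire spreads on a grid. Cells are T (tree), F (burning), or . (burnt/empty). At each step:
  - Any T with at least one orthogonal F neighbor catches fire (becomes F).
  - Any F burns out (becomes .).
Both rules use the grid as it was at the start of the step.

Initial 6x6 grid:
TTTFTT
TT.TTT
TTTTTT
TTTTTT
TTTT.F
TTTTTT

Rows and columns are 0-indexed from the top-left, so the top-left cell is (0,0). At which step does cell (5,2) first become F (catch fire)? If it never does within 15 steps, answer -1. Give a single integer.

Step 1: cell (5,2)='T' (+5 fires, +2 burnt)
Step 2: cell (5,2)='T' (+7 fires, +5 burnt)
Step 3: cell (5,2)='T' (+7 fires, +7 burnt)
Step 4: cell (5,2)='F' (+5 fires, +7 burnt)
  -> target ignites at step 4
Step 5: cell (5,2)='.' (+4 fires, +5 burnt)
Step 6: cell (5,2)='.' (+3 fires, +4 burnt)
Step 7: cell (5,2)='.' (+1 fires, +3 burnt)
Step 8: cell (5,2)='.' (+0 fires, +1 burnt)
  fire out at step 8

4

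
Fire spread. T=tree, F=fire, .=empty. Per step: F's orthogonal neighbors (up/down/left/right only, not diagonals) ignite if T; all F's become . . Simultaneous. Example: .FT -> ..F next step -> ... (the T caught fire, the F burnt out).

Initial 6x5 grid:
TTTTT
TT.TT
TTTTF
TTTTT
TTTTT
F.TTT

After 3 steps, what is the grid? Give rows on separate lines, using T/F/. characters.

Step 1: 4 trees catch fire, 2 burn out
  TTTTT
  TT.TF
  TTTF.
  TTTTF
  FTTTT
  ..TTT
Step 2: 7 trees catch fire, 4 burn out
  TTTTF
  TT.F.
  TTF..
  FTTF.
  .FTTF
  ..TTT
Step 3: 8 trees catch fire, 7 burn out
  TTTF.
  TT...
  FF...
  .FF..
  ..FF.
  ..TTF

TTTF.
TT...
FF...
.FF..
..FF.
..TTF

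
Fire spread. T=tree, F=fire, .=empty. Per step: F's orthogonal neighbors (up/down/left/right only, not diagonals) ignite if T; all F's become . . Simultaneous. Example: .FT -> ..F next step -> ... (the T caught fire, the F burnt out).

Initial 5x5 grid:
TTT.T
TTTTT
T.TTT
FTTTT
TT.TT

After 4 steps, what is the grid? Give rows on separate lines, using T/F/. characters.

Step 1: 3 trees catch fire, 1 burn out
  TTT.T
  TTTTT
  F.TTT
  .FTTT
  FT.TT
Step 2: 3 trees catch fire, 3 burn out
  TTT.T
  FTTTT
  ..TTT
  ..FTT
  .F.TT
Step 3: 4 trees catch fire, 3 burn out
  FTT.T
  .FTTT
  ..FTT
  ...FT
  ...TT
Step 4: 5 trees catch fire, 4 burn out
  .FT.T
  ..FTT
  ...FT
  ....F
  ...FT

.FT.T
..FTT
...FT
....F
...FT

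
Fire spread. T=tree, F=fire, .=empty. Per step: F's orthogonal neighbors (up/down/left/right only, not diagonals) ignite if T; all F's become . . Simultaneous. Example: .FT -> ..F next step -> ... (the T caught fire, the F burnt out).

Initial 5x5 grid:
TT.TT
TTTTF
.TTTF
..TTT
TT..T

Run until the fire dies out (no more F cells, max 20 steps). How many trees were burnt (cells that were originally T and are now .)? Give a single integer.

Step 1: +4 fires, +2 burnt (F count now 4)
Step 2: +5 fires, +4 burnt (F count now 5)
Step 3: +3 fires, +5 burnt (F count now 3)
Step 4: +2 fires, +3 burnt (F count now 2)
Step 5: +1 fires, +2 burnt (F count now 1)
Step 6: +0 fires, +1 burnt (F count now 0)
Fire out after step 6
Initially T: 17, now '.': 23
Total burnt (originally-T cells now '.'): 15

Answer: 15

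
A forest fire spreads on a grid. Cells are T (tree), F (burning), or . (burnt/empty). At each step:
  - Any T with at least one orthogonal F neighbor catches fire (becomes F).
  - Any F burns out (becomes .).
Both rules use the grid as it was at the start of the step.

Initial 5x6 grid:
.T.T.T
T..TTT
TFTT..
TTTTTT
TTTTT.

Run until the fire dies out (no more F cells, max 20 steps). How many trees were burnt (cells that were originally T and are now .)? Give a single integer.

Step 1: +3 fires, +1 burnt (F count now 3)
Step 2: +5 fires, +3 burnt (F count now 5)
Step 3: +4 fires, +5 burnt (F count now 4)
Step 4: +4 fires, +4 burnt (F count now 4)
Step 5: +3 fires, +4 burnt (F count now 3)
Step 6: +1 fires, +3 burnt (F count now 1)
Step 7: +0 fires, +1 burnt (F count now 0)
Fire out after step 7
Initially T: 21, now '.': 29
Total burnt (originally-T cells now '.'): 20

Answer: 20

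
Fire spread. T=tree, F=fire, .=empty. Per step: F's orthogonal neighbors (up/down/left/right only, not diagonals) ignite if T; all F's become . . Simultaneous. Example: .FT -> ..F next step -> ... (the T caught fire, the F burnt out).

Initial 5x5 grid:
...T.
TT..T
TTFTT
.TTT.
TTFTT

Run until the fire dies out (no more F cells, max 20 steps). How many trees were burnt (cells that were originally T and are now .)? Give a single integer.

Step 1: +5 fires, +2 burnt (F count now 5)
Step 2: +7 fires, +5 burnt (F count now 7)
Step 3: +2 fires, +7 burnt (F count now 2)
Step 4: +0 fires, +2 burnt (F count now 0)
Fire out after step 4
Initially T: 15, now '.': 24
Total burnt (originally-T cells now '.'): 14

Answer: 14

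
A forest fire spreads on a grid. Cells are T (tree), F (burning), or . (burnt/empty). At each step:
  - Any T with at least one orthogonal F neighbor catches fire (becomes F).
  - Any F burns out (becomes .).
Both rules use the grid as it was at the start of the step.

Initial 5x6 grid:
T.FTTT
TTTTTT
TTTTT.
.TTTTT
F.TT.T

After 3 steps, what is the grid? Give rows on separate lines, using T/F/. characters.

Step 1: 2 trees catch fire, 2 burn out
  T..FTT
  TTFTTT
  TTTTT.
  .TTTTT
  ..TT.T
Step 2: 4 trees catch fire, 2 burn out
  T...FT
  TF.FTT
  TTFTT.
  .TTTTT
  ..TT.T
Step 3: 6 trees catch fire, 4 burn out
  T....F
  F...FT
  TF.FT.
  .TFTTT
  ..TT.T

T....F
F...FT
TF.FT.
.TFTTT
..TT.T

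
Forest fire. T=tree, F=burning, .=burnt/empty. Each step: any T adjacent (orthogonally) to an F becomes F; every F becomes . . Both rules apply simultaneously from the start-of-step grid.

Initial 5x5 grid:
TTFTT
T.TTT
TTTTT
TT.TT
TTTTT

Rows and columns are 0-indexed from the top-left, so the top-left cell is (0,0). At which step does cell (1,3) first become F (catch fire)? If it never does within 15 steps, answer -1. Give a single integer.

Step 1: cell (1,3)='T' (+3 fires, +1 burnt)
Step 2: cell (1,3)='F' (+4 fires, +3 burnt)
  -> target ignites at step 2
Step 3: cell (1,3)='.' (+4 fires, +4 burnt)
Step 4: cell (1,3)='.' (+4 fires, +4 burnt)
Step 5: cell (1,3)='.' (+4 fires, +4 burnt)
Step 6: cell (1,3)='.' (+3 fires, +4 burnt)
Step 7: cell (1,3)='.' (+0 fires, +3 burnt)
  fire out at step 7

2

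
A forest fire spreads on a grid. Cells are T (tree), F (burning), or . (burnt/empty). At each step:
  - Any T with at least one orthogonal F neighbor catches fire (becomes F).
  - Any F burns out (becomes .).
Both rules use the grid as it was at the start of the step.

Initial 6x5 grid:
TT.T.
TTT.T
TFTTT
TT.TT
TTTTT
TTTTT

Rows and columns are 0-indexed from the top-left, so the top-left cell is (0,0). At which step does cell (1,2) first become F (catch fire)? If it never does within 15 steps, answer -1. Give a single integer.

Step 1: cell (1,2)='T' (+4 fires, +1 burnt)
Step 2: cell (1,2)='F' (+6 fires, +4 burnt)
  -> target ignites at step 2
Step 3: cell (1,2)='.' (+6 fires, +6 burnt)
Step 4: cell (1,2)='.' (+5 fires, +6 burnt)
Step 5: cell (1,2)='.' (+2 fires, +5 burnt)
Step 6: cell (1,2)='.' (+1 fires, +2 burnt)
Step 7: cell (1,2)='.' (+0 fires, +1 burnt)
  fire out at step 7

2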